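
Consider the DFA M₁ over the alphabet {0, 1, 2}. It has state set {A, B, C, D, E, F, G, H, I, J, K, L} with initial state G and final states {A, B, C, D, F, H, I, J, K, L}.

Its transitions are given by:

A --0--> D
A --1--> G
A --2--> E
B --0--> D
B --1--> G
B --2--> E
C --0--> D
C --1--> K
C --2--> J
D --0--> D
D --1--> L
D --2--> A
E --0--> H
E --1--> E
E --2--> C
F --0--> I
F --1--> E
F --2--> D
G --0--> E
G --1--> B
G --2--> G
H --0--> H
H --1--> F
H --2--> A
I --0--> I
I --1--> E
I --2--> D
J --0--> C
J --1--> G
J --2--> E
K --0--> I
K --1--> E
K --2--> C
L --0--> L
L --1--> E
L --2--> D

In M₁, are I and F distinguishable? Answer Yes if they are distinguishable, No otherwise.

No

All states are reachable from the start state.
Initial partition by acceptance: {A,B,C,D,F,H,I,J,K,L} | {E,G}.
Split {A,B,C,D,F,H,I,J,K,L} by δ(·,1) → {A,B,F,I,J,K,L} and {C,D,H}.
Refine {A,B,F,I,J,K,L} on symbol 0: members go to different blocks, giving {F,I,K,L} and {A,B,J}.
On input 0, block {E,G} splits into {E} and {G}.
No further refinement is possible. Final partition (5 blocks): {F,I,K,L} | {E} | {C,D,H} | {A,B,J} | {G}.
I and F lie in the same block of the stable partition, so they are equivalent — no string distinguishes them.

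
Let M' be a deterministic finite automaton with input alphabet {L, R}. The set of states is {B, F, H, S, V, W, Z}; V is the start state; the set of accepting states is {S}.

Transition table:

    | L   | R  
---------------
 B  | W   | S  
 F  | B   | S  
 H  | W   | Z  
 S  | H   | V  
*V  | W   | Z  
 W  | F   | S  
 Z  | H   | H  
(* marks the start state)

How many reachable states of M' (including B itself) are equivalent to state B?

3

Every state is reachable, so we keep all 7.
Initial partition by acceptance: {S} | {B,F,H,V,W,Z}.
Split {B,F,H,V,W,Z} by δ(·,R) → {H,V,Z} and {B,F,W}.
On input L, block {H,V,Z} splits into {H,V} and {Z}.
The partition is now stable with 4 blocks: {S} | {H,V} | {B,F,W} | {Z}.
The equivalence class containing B is {B,F,W}, of size 3.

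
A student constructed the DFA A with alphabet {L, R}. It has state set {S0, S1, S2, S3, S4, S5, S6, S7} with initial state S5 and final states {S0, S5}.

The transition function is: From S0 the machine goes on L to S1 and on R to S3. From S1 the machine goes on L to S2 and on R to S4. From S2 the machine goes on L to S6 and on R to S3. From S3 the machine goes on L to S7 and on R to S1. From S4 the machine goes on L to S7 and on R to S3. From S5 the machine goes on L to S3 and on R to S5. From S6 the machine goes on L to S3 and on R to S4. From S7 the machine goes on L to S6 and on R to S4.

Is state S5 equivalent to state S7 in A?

No

First remove the unreachable states {S0}; 7 states remain.
Start with accepting vs non-accepting: {S5} | {S1,S2,S3,S4,S6,S7}.
The partition is now stable with 2 blocks: {S5} | {S1,S2,S3,S4,S6,S7}.
S5 and S7 end up in different blocks, so they are distinguishable. For instance, the string 'ε' is accepted from only S5.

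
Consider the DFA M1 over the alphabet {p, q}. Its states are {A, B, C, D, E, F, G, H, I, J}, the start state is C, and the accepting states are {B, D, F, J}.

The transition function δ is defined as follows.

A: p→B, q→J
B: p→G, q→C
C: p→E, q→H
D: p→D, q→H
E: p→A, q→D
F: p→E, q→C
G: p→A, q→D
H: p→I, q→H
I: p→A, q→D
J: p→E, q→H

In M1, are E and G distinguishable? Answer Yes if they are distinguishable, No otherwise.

No

States {F} cannot be reached from the start state, so discard them.
P0 = {B,D,J} | {A,C,E,G,H,I}.
Refine {B,D,J} on symbol p: members go to different blocks, giving {B,J} and {D}.
On input p, block {A,C,E,G,H,I} splits into {C,E,G,H,I} and {A}.
Split {C,E,G,H,I} by δ(·,p) → {E,G,I} and {C,H}.
Stable partition: {B,J} | {E,G,I} | {D} | {A} | {C,H} — 5 equivalence classes.
E and G lie in the same block of the stable partition, so they are equivalent — no string distinguishes them.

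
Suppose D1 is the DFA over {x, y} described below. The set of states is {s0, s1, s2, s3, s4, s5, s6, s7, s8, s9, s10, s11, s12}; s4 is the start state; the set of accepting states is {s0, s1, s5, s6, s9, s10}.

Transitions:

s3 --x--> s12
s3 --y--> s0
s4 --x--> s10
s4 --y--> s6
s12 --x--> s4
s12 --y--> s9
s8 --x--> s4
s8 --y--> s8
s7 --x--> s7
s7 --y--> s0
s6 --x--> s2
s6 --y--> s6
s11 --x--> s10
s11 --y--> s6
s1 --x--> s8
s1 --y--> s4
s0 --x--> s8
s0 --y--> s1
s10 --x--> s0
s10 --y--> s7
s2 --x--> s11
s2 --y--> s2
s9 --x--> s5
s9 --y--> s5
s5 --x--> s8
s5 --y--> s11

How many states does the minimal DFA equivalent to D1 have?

Reachable states from the start: {s0,s1,s2,s4,s6,s7,s8,s10,s11}. Unreachable: {s3,s5,s9,s12} — drop them.
Start with accepting vs non-accepting: {s0,s1,s6,s10} | {s2,s4,s7,s8,s11}.
Split {s0,s1,s6,s10} by δ(·,x) → {s0,s1,s6} and {s10}.
On input y, block {s0,s1,s6} splits into {s0,s6} and {s1}.
Split {s0,s6} by δ(·,y) → {s0} and {s6}.
On input x, block {s2,s4,s7,s8,s11} splits into {s2,s7,s8} and {s4,s11}.
On input x, block {s2,s7,s8} splits into {s2,s8} and {s7}.
Stable partition: {s0} | {s2,s8} | {s10} | {s1} | {s6} | {s4,s11} | {s7} — 7 equivalence classes.

7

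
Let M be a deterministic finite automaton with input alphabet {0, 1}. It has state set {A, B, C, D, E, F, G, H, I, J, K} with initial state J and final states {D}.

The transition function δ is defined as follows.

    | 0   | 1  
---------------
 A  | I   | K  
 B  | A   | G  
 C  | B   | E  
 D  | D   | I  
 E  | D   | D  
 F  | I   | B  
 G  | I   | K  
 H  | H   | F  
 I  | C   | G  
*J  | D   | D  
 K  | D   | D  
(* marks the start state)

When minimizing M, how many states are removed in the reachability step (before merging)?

2

Starting at J and following transitions, the reachable set is {A, B, C, D, E, G, I, J, K}. That leaves F, H unreachable — 2 in total.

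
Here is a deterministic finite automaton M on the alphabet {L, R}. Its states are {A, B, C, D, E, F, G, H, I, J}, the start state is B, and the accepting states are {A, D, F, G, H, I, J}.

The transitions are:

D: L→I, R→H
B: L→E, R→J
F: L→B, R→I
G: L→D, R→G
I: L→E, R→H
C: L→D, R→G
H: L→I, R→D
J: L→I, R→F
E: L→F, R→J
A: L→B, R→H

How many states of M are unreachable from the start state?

3

No path from B leads to A, C, G; the other 7 states are all reachable.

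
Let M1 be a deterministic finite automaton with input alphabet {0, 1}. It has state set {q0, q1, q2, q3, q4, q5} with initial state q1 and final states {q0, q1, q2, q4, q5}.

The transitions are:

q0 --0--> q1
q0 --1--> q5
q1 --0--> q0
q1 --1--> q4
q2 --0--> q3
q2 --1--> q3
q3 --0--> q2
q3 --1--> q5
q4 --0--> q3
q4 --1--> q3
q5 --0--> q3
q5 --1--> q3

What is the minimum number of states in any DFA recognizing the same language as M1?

3

All states are reachable from the start state.
Start with accepting vs non-accepting: {q0,q1,q2,q4,q5} | {q3}.
Split {q0,q1,q2,q4,q5} by δ(·,0) → {q2,q4,q5} and {q0,q1}.
No further refinement is possible. Final partition (3 blocks): {q2,q4,q5} | {q3} | {q0,q1}.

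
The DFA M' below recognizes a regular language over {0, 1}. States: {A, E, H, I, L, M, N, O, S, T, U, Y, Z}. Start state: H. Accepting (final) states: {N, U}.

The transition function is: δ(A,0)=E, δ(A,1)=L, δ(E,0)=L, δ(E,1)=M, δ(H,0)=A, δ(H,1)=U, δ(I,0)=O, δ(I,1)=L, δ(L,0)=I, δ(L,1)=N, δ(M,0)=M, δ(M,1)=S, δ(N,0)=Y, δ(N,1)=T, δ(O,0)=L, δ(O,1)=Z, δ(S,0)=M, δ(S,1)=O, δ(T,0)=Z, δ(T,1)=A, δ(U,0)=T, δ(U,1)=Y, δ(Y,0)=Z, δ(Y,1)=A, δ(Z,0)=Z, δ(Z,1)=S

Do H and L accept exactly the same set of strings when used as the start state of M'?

Yes

Every state is reachable, so we keep all 13.
Start with accepting vs non-accepting: {N,U} | {A,E,H,I,L,M,O,S,T,Y,Z}.
Split {A,E,H,I,L,M,O,S,T,Y,Z} by δ(·,1) → {A,E,I,M,O,S,T,Y,Z} and {H,L}.
Refine {A,E,I,M,O,S,T,Y,Z} on symbol 0: members go to different blocks, giving {A,I,M,S,T,Y,Z} and {E,O}.
Refine {A,I,M,S,T,Y,Z} on symbol 0: members go to different blocks, giving {M,S,T,Y,Z} and {A,I}.
Split {M,S,T,Y,Z} by δ(·,1) → {T,Y} and {M,Z} and {S}.
No further refinement is possible. Final partition (7 blocks): {N,U} | {T,Y} | {H,L} | {E,O} | {A,I} | {M,Z} | {S}.
H and L lie in the same block of the stable partition, so they are equivalent — no string distinguishes them.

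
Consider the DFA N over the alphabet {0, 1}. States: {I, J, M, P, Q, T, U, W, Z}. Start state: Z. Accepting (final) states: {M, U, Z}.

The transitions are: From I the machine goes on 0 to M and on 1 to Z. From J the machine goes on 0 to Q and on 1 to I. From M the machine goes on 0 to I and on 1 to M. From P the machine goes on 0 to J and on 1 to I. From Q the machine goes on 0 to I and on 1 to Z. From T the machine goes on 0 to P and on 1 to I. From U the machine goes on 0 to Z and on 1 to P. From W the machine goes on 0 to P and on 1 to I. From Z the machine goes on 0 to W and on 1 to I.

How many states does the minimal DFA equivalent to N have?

7

States {T,U} cannot be reached from the start state, so discard them.
Initial partition by acceptance: {M,Z} | {I,J,P,Q,W}.
Split {M,Z} by δ(·,1) → {Z} and {M}.
On input 0, block {I,J,P,Q,W} splits into {J,P,Q,W} and {I}.
Split {J,P,Q,W} by δ(·,0) → {J,P,W} and {Q}.
On input 0, block {J,P,W} splits into {P,W} and {J}.
On input 0, block {P,W} splits into {P} and {W}.
No further refinement is possible. Final partition (7 blocks): {Z} | {P} | {M} | {I} | {Q} | {J} | {W}.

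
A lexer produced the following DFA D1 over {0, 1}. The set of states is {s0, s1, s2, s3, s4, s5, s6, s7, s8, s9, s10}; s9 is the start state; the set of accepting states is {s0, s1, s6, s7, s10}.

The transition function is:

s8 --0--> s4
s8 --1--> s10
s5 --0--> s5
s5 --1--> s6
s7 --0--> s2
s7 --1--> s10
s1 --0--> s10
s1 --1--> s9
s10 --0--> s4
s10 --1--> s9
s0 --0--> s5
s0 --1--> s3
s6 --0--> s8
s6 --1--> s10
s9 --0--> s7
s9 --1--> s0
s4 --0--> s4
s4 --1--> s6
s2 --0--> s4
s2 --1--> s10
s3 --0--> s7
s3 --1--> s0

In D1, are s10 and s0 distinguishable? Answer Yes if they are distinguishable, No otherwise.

Reachable states from the start: {s0,s2,s3,s4,s5,s6,s7,s8,s9,s10}. Unreachable: {s1} — drop them.
P0 = {s0,s6,s7,s10} | {s2,s3,s4,s5,s8,s9}.
Split {s0,s6,s7,s10} by δ(·,1) → {s0,s10} and {s6,s7}.
Split {s2,s3,s4,s5,s8,s9} by δ(·,0) → {s2,s4,s5,s8} and {s3,s9}.
Split {s2,s4,s5,s8} by δ(·,1) → {s2,s8} and {s4,s5}.
Stable partition: {s0,s10} | {s2,s8} | {s6,s7} | {s3,s9} | {s4,s5} — 5 equivalence classes.
s10 and s0 lie in the same block of the stable partition, so they are equivalent — no string distinguishes them.

No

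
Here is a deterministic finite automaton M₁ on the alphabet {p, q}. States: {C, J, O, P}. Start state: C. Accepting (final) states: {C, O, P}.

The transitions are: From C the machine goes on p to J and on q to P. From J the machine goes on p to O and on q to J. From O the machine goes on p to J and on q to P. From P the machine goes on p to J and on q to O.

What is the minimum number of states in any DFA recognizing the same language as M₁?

2

Every state is reachable, so we keep all 4.
P0 = {C,O,P} | {J}.
The partition is now stable with 2 blocks: {C,O,P} | {J}.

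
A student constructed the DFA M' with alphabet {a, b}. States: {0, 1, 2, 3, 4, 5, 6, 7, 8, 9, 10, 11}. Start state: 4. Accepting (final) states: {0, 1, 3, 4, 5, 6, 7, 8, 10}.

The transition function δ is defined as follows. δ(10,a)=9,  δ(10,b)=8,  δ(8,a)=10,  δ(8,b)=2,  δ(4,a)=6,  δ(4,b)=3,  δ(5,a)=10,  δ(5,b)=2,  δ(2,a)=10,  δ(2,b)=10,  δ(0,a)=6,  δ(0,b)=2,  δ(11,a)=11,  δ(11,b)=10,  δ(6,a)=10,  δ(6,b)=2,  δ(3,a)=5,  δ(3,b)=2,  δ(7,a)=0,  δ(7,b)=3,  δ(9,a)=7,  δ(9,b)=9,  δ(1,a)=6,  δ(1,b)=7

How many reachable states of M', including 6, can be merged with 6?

3

Reachable states from the start: {0,2,3,4,5,6,7,8,9,10}. Unreachable: {1,11} — drop them.
Initial partition by acceptance: {0,3,4,5,6,7,8,10} | {2,9}.
Refine {0,3,4,5,6,7,8,10} on symbol a: members go to different blocks, giving {0,3,4,5,6,7,8} and {10}.
Refine {0,3,4,5,6,7,8} on symbol a: members go to different blocks, giving {0,3,4,7} and {5,6,8}.
Refine {0,3,4,7} on symbol a: members go to different blocks, giving {0,3,4} and {7}.
Split {0,3,4} by δ(·,b) → {0,3} and {4}.
On input a, block {2,9} splits into {2} and {9}.
Stable partition: {0,3} | {2} | {10} | {5,6,8} | {7} | {4} | {9} — 7 equivalence classes.
The equivalence class containing 6 is {5,6,8}, of size 3.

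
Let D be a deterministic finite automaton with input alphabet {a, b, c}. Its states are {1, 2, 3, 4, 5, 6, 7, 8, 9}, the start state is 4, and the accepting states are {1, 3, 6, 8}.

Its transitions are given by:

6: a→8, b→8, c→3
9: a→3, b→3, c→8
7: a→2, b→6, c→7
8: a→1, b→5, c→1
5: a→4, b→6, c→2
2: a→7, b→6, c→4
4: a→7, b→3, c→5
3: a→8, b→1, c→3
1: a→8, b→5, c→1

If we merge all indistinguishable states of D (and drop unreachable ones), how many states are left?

Reachable states from the start: {1,2,3,4,5,6,7,8}. Unreachable: {9} — drop them.
P0 = {1,3,6,8} | {2,4,5,7}.
On input b, block {1,3,6,8} splits into {1,8} and {3,6}.
The partition is now stable with 3 blocks: {1,8} | {2,4,5,7} | {3,6}.

3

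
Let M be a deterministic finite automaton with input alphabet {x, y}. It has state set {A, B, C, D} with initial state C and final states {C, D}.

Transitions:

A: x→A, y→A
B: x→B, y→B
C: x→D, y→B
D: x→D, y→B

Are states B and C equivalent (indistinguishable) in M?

No

Reachable states from the start: {B,C,D}. Unreachable: {A} — drop them.
Initial partition by acceptance: {C,D} | {B}.
No further refinement is possible. Final partition (2 blocks): {C,D} | {B}.
B and C end up in different blocks, so they are distinguishable. For instance, the string 'ε' is accepted from only C.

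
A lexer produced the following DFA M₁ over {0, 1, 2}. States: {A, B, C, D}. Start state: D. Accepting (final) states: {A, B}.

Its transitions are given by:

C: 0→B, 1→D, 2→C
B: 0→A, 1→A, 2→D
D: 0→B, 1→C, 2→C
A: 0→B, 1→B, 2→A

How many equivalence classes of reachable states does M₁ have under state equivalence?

3

P0 = {A,B} | {C,D}.
Refine {A,B} on symbol 2: members go to different blocks, giving {A} and {B}.
No further refinement is possible. Final partition (3 blocks): {A} | {C,D} | {B}.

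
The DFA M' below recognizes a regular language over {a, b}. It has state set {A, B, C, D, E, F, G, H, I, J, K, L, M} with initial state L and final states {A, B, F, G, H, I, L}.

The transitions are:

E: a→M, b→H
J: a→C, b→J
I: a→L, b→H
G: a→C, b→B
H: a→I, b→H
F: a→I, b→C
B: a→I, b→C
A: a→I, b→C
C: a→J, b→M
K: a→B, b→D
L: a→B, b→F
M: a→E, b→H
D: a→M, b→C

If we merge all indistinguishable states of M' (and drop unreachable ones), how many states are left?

States {A,D,G,K} cannot be reached from the start state, so discard them.
Start with accepting vs non-accepting: {B,F,H,I,L} | {C,E,J,M}.
On input b, block {B,F,H,I,L} splits into {H,I,L} and {B,F}.
Split {H,I,L} by δ(·,a) → {H,I} and {L}.
Split {H,I} by δ(·,a) → {H} and {I}.
On input b, block {C,E,J,M} splits into {C,J} and {E,M}.
On input b, block {C,J} splits into {C} and {J}.
No further refinement is possible. Final partition (7 blocks): {H} | {C} | {B,F} | {L} | {I} | {E,M} | {J}.

7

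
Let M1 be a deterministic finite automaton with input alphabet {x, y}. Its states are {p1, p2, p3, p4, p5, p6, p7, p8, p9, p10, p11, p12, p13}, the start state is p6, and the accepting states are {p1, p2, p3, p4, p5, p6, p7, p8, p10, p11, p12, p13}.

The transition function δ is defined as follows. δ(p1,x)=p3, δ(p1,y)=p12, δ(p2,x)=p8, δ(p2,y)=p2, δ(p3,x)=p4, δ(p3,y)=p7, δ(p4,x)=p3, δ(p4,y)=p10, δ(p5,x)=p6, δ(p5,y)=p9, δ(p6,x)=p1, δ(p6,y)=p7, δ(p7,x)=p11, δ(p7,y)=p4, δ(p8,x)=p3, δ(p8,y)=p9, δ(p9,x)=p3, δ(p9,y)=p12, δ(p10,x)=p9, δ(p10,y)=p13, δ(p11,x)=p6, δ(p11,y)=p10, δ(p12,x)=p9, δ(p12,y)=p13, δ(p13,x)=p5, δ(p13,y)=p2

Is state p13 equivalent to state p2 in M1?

Yes

Every state is reachable, so we keep all 13.
P0 = {p1,p2,p3,p4,p5,p6,p7,p8,p10,p11,p12,p13} | {p9}.
Split {p1,p2,p3,p4,p5,p6,p7,p8,p10,p11,p12,p13} by δ(·,x) → {p1,p2,p3,p4,p5,p6,p7,p8,p11,p13} and {p10,p12}.
On input y, block {p1,p2,p3,p4,p5,p6,p7,p8,p11,p13} splits into {p2,p3,p6,p7,p13} and {p1,p4,p11} and {p5,p8}.
Split {p2,p3,p6,p7,p13} by δ(·,x) → {p3,p6,p7} and {p2,p13}.
Split {p3,p6,p7} by δ(·,y) → {p3,p6} and {p7}.
Stable partition: {p3,p6} | {p9} | {p10,p12} | {p1,p4,p11} | {p5,p8} | {p2,p13} | {p7} — 7 equivalence classes.
p13 and p2 lie in the same block of the stable partition, so they are equivalent — no string distinguishes them.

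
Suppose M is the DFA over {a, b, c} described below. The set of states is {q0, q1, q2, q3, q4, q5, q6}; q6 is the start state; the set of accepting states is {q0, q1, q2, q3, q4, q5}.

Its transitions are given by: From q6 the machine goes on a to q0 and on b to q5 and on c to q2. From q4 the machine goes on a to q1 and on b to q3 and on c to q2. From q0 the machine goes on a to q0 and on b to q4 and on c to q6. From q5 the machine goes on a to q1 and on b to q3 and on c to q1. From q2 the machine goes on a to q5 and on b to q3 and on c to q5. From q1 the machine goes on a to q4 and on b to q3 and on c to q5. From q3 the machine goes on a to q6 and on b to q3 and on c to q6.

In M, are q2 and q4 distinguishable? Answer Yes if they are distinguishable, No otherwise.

No

Every state is reachable, so we keep all 7.
Initial partition by acceptance: {q0,q1,q2,q3,q4,q5} | {q6}.
On input a, block {q0,q1,q2,q3,q4,q5} splits into {q0,q1,q2,q4,q5} and {q3}.
Refine {q0,q1,q2,q4,q5} on symbol b: members go to different blocks, giving {q1,q2,q4,q5} and {q0}.
The partition is now stable with 4 blocks: {q1,q2,q4,q5} | {q6} | {q3} | {q0}.
q2 and q4 lie in the same block of the stable partition, so they are equivalent — no string distinguishes them.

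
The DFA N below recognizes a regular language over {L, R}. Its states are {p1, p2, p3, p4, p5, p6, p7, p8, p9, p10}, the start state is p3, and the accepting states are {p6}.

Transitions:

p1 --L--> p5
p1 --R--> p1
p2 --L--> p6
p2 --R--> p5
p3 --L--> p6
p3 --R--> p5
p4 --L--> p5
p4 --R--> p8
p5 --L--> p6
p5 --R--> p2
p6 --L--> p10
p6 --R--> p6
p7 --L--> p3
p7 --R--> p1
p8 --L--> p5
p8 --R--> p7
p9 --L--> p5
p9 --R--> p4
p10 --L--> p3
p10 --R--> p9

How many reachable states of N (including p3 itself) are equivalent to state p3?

3

All states are reachable from the start state.
Initial partition by acceptance: {p6} | {p1,p2,p3,p4,p5,p7,p8,p9,p10}.
On input L, block {p1,p2,p3,p4,p5,p7,p8,p9,p10} splits into {p1,p4,p7,p8,p9,p10} and {p2,p3,p5}.
Stable partition: {p6} | {p1,p4,p7,p8,p9,p10} | {p2,p3,p5} — 3 equivalence classes.
The equivalence class containing p3 is {p2,p3,p5}, of size 3.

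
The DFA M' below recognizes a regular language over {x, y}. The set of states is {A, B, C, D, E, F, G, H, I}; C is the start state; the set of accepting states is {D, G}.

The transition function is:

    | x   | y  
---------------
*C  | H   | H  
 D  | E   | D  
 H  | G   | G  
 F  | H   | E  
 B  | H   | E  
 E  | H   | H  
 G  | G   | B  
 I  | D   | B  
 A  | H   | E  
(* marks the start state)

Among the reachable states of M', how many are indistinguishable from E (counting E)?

Reachable states from the start: {B,C,E,G,H}. Unreachable: {A,D,F,I} — drop them.
P0 = {G} | {B,C,E,H}.
On input x, block {B,C,E,H} splits into {B,C,E} and {H}.
Refine {B,C,E} on symbol y: members go to different blocks, giving {C,E} and {B}.
Stable partition: {G} | {C,E} | {H} | {B} — 4 equivalence classes.
State E belongs to the block {C,E}, which has 2 states.

2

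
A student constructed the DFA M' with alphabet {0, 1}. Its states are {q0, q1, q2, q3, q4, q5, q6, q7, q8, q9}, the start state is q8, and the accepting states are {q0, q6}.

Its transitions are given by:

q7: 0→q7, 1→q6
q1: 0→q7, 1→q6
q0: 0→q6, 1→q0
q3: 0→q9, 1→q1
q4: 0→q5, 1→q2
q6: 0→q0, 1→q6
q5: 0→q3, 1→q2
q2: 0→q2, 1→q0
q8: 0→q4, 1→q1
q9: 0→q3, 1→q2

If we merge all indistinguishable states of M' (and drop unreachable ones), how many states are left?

3

Every state is reachable, so we keep all 10.
Start with accepting vs non-accepting: {q0,q6} | {q1,q2,q3,q4,q5,q7,q8,q9}.
Split {q1,q2,q3,q4,q5,q7,q8,q9} by δ(·,1) → {q3,q4,q5,q8,q9} and {q1,q2,q7}.
The partition is now stable with 3 blocks: {q0,q6} | {q3,q4,q5,q8,q9} | {q1,q2,q7}.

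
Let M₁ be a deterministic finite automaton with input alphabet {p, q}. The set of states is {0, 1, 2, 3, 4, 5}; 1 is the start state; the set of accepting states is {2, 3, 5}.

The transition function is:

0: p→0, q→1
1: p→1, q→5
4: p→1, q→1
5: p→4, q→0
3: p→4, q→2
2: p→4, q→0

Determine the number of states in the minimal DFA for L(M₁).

4

States {2,3} cannot be reached from the start state, so discard them.
Initial partition by acceptance: {5} | {0,1,4}.
On input q, block {0,1,4} splits into {0,4} and {1}.
On input p, block {0,4} splits into {0} and {4}.
No further refinement is possible. Final partition (4 blocks): {5} | {0} | {1} | {4}.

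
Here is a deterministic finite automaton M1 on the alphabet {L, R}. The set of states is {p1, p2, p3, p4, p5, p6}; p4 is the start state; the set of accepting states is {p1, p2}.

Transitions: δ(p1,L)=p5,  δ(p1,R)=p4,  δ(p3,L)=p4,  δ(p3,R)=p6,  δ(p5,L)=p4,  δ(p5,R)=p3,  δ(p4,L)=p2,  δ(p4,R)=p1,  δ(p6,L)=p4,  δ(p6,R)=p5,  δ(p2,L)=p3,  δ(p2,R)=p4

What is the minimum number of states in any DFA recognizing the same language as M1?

Every state is reachable, so we keep all 6.
Start with accepting vs non-accepting: {p1,p2} | {p3,p4,p5,p6}.
Split {p3,p4,p5,p6} by δ(·,L) → {p3,p5,p6} and {p4}.
Stable partition: {p1,p2} | {p3,p5,p6} | {p4} — 3 equivalence classes.

3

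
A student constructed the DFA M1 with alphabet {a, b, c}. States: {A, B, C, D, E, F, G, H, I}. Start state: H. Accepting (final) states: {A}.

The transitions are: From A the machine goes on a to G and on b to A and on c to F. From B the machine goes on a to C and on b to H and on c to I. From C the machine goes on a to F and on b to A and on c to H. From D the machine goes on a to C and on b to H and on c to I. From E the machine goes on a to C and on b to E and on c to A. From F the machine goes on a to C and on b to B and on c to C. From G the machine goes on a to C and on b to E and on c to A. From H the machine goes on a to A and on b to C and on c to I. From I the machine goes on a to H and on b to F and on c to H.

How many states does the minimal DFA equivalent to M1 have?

States {D} cannot be reached from the start state, so discard them.
Initial partition by acceptance: {A} | {B,C,E,F,G,H,I}.
On input a, block {B,C,E,F,G,H,I} splits into {B,C,E,F,G,I} and {H}.
Split {B,C,E,F,G,I} by δ(·,a) → {B,C,E,F,G} and {I}.
On input b, block {B,C,E,F,G} splits into {E,F,G} and {B} and {C}.
Split {E,F,G} by δ(·,b) → {E,G} and {F}.
No further refinement is possible. Final partition (7 blocks): {A} | {E,G} | {H} | {I} | {B} | {C} | {F}.

7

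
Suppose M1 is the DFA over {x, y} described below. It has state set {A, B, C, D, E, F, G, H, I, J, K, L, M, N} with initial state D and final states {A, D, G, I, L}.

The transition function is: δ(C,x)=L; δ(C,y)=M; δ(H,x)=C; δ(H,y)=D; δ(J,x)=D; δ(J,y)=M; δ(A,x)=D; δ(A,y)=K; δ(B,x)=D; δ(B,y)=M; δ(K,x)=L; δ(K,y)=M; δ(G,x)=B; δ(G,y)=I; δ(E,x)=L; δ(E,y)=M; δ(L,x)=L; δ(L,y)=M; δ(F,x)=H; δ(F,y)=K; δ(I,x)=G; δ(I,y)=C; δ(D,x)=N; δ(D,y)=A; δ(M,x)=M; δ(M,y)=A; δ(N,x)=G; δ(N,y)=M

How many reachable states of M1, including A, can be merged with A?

Reachable states from the start: {A,B,C,D,G,I,K,L,M,N}. Unreachable: {E,F,H,J} — drop them.
P0 = {A,D,G,I,L} | {B,C,K,M,N}.
Split {A,D,G,I,L} by δ(·,x) → {A,I,L} and {D,G}.
Split {A,I,L} by δ(·,x) → {A,I} and {L}.
Refine {B,C,K,M,N} on symbol x: members go to different blocks, giving {B,N} and {C,K} and {M}.
The partition is now stable with 6 blocks: {A,I} | {B,N} | {D,G} | {L} | {C,K} | {M}.
The equivalence class containing A is {A,I}, of size 2.

2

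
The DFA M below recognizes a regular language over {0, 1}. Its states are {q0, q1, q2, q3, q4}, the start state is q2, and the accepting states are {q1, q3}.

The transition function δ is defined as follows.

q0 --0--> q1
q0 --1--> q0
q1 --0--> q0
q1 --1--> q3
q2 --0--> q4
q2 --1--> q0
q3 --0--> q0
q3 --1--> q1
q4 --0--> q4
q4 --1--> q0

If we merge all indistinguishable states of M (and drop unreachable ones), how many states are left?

All states are reachable from the start state.
P0 = {q1,q3} | {q0,q2,q4}.
On input 0, block {q0,q2,q4} splits into {q2,q4} and {q0}.
Stable partition: {q1,q3} | {q2,q4} | {q0} — 3 equivalence classes.

3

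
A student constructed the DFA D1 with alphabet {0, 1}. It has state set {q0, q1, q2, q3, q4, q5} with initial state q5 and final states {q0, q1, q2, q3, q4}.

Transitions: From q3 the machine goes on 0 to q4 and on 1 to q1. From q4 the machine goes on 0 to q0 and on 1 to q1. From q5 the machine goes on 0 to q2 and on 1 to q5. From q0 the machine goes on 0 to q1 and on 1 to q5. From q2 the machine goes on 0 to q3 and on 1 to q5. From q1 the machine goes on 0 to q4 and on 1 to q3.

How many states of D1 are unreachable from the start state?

0

Every one of the 6 states is reachable from q5.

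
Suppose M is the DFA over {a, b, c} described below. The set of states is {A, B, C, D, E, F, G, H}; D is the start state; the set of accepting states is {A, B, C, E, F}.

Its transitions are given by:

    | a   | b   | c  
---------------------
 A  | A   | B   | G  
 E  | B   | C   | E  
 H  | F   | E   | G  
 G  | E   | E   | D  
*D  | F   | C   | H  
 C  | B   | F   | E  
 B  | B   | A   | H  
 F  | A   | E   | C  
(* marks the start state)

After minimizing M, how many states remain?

Start with accepting vs non-accepting: {A,B,C,E,F} | {D,G,H}.
Split {A,B,C,E,F} by δ(·,c) → {C,E,F} and {A,B}.
No further refinement is possible. Final partition (3 blocks): {C,E,F} | {D,G,H} | {A,B}.

3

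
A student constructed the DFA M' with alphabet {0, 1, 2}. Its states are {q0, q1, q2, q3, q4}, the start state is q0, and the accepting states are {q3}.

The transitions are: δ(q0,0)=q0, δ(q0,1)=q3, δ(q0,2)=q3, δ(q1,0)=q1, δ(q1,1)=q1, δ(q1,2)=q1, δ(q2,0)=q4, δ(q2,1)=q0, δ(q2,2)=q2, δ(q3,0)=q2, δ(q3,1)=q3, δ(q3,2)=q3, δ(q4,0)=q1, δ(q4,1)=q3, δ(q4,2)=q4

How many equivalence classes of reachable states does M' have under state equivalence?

5

Every state is reachable, so we keep all 5.
Initial partition by acceptance: {q3} | {q0,q1,q2,q4}.
Refine {q0,q1,q2,q4} on symbol 1: members go to different blocks, giving {q0,q4} and {q1,q2}.
Split {q0,q4} by δ(·,0) → {q0} and {q4}.
Split {q1,q2} by δ(·,0) → {q1} and {q2}.
The partition is now stable with 5 blocks: {q3} | {q0} | {q1} | {q4} | {q2}.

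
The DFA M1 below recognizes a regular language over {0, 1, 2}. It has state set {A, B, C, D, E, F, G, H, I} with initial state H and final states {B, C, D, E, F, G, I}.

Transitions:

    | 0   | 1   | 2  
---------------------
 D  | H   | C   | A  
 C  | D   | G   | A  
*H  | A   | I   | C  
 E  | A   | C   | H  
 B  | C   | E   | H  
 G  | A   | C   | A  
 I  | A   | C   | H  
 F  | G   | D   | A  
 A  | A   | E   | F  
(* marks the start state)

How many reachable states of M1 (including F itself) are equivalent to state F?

Reachable states from the start: {A,C,D,E,F,G,H,I}. Unreachable: {B} — drop them.
P0 = {C,D,E,F,G,I} | {A,H}.
Split {C,D,E,F,G,I} by δ(·,0) → {D,E,G,I} and {C,F}.
The partition is now stable with 3 blocks: {D,E,G,I} | {A,H} | {C,F}.
State F belongs to the block {C,F}, which has 2 states.

2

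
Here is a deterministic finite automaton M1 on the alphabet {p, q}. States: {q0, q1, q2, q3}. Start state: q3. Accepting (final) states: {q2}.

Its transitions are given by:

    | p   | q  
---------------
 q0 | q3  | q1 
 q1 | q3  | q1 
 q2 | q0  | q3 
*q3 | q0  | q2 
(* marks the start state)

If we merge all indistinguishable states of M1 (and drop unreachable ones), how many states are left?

3

Every state is reachable, so we keep all 4.
P0 = {q2} | {q0,q1,q3}.
On input q, block {q0,q1,q3} splits into {q0,q1} and {q3}.
Stable partition: {q2} | {q0,q1} | {q3} — 3 equivalence classes.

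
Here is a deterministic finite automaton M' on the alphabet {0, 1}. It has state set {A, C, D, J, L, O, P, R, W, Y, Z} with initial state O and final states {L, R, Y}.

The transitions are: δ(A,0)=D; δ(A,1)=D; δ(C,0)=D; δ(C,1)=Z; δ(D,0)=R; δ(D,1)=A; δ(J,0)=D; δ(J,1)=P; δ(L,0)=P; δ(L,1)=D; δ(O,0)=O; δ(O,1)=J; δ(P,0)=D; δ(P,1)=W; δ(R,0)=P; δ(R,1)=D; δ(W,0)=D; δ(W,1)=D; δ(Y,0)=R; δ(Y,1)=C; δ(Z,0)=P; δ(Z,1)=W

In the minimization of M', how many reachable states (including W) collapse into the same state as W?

States {C,L,Y,Z} cannot be reached from the start state, so discard them.
P0 = {R} | {A,D,J,O,P,W}.
Split {A,D,J,O,P,W} by δ(·,0) → {A,J,O,P,W} and {D}.
Refine {A,J,O,P,W} on symbol 0: members go to different blocks, giving {A,J,P,W} and {O}.
Refine {A,J,P,W} on symbol 1: members go to different blocks, giving {J,P} and {A,W}.
On input 1, block {J,P} splits into {J} and {P}.
The partition is now stable with 6 blocks: {R} | {J} | {D} | {O} | {A,W} | {P}.
The equivalence class containing W is {A,W}, of size 2.

2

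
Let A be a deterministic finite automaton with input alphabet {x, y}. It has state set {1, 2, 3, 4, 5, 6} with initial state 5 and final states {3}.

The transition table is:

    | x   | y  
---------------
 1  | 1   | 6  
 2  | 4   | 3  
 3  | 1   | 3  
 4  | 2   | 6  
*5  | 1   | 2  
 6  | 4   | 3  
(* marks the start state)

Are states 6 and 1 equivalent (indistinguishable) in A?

Every state is reachable, so we keep all 6.
Initial partition by acceptance: {3} | {1,2,4,5,6}.
On input y, block {1,2,4,5,6} splits into {1,4,5} and {2,6}.
On input x, block {1,4,5} splits into {1,5} and {4}.
The partition is now stable with 4 blocks: {3} | {1,5} | {2,6} | {4}.
6 and 1 end up in different blocks, so they are distinguishable. For instance, the string 'y' is accepted from only 6.

No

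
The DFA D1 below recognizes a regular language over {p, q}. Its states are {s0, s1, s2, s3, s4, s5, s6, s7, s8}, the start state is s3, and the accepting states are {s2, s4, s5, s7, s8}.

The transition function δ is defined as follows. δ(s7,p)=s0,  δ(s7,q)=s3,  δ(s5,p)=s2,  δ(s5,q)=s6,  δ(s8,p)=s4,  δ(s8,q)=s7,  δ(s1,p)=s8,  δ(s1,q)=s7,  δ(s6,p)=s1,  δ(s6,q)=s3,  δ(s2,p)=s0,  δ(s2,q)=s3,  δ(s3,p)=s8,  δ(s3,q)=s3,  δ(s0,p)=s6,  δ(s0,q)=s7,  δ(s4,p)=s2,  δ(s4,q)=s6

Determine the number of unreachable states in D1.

No path from s3 leads to s5; the other 8 states are all reachable.

1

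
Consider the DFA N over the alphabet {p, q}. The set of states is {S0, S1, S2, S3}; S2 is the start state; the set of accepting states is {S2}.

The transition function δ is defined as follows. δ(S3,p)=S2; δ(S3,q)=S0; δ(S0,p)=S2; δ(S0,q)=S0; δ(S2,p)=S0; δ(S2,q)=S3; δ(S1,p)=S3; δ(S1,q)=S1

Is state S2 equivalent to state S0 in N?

First remove the unreachable states {S1}; 3 states remain.
P0 = {S2} | {S0,S3}.
Stable partition: {S2} | {S0,S3} — 2 equivalence classes.
S2 and S0 end up in different blocks, so they are distinguishable. For instance, the string 'ε' is accepted from only S2.

No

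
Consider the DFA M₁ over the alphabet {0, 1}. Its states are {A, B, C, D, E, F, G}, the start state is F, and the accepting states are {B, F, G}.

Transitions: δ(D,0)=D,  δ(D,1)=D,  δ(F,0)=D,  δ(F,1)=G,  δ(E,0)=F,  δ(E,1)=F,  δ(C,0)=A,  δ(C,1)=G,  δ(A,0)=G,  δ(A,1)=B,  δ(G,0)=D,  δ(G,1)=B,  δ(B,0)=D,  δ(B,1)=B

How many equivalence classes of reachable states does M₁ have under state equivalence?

2

States {A,C,E} cannot be reached from the start state, so discard them.
Initial partition by acceptance: {B,F,G} | {D}.
No further refinement is possible. Final partition (2 blocks): {B,F,G} | {D}.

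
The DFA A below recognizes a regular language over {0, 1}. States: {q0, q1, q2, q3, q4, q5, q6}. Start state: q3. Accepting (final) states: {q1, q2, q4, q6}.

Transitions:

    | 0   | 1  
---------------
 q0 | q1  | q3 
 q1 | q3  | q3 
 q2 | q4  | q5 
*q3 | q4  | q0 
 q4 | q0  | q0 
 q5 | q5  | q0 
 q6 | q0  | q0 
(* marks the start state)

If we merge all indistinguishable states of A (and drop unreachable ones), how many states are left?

2

States {q2,q5,q6} cannot be reached from the start state, so discard them.
Initial partition by acceptance: {q1,q4} | {q0,q3}.
The partition is now stable with 2 blocks: {q1,q4} | {q0,q3}.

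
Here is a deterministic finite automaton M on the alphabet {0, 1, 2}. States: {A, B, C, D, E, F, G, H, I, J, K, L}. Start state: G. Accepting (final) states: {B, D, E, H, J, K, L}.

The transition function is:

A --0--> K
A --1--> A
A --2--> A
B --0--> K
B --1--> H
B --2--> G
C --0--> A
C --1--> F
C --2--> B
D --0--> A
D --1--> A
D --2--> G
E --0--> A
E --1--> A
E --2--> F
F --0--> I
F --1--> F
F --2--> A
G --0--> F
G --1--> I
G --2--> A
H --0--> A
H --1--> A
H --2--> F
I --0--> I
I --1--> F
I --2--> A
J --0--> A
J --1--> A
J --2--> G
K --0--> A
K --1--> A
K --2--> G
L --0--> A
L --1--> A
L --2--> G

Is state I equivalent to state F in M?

First remove the unreachable states {B,C,D,E,H,J,L}; 5 states remain.
P0 = {K} | {A,F,G,I}.
Refine {A,F,G,I} on symbol 0: members go to different blocks, giving {F,G,I} and {A}.
Stable partition: {K} | {F,G,I} | {A} — 3 equivalence classes.
I and F lie in the same block of the stable partition, so they are equivalent — no string distinguishes them.

Yes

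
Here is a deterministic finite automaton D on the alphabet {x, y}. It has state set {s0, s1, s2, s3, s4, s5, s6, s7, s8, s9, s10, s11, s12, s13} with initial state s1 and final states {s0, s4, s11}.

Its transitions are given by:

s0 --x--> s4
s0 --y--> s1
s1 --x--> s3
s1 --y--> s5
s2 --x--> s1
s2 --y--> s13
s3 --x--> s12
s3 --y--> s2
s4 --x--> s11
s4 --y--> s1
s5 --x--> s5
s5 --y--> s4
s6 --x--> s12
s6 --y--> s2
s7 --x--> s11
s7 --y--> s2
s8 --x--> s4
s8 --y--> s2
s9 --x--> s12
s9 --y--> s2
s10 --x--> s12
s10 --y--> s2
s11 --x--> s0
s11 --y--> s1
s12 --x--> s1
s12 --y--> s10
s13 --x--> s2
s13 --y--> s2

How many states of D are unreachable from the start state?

4

BFS from s1 reaches {s0, s1, s2, s3, s4, s5, s10, s11, s12, s13}; the 4 state(s) s6, s7, s8, s9 are never visited.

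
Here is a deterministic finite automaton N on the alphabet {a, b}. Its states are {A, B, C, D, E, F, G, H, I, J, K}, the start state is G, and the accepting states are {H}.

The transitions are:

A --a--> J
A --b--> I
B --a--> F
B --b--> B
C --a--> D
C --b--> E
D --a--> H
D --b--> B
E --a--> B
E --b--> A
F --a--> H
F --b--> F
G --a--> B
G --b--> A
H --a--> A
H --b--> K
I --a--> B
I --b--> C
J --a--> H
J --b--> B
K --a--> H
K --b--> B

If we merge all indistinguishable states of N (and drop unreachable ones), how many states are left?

Start with accepting vs non-accepting: {H} | {A,B,C,D,E,F,G,I,J,K}.
Refine {A,B,C,D,E,F,G,I,J,K} on symbol a: members go to different blocks, giving {A,B,C,E,G,I} and {D,F,J,K}.
Split {A,B,C,E,G,I} by δ(·,a) → {A,B,C} and {E,G,I}.
Refine {A,B,C} on symbol b: members go to different blocks, giving {A,C} and {B}.
On input b, block {D,F,J,K} splits into {D,J,K} and {F}.
Stable partition: {H} | {A,C} | {D,J,K} | {E,G,I} | {B} | {F} — 6 equivalence classes.

6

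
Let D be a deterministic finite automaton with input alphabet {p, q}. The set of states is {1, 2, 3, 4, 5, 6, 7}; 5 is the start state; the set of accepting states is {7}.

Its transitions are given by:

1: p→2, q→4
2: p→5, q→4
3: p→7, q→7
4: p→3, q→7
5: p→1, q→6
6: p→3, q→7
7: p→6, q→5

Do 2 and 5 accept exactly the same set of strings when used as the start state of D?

All states are reachable from the start state.
P0 = {7} | {1,2,3,4,5,6}.
Split {1,2,3,4,5,6} by δ(·,p) → {1,2,4,5,6} and {3}.
On input p, block {1,2,4,5,6} splits into {1,2,5} and {4,6}.
No further refinement is possible. Final partition (4 blocks): {7} | {1,2,5} | {3} | {4,6}.
2 and 5 lie in the same block of the stable partition, so they are equivalent — no string distinguishes them.

Yes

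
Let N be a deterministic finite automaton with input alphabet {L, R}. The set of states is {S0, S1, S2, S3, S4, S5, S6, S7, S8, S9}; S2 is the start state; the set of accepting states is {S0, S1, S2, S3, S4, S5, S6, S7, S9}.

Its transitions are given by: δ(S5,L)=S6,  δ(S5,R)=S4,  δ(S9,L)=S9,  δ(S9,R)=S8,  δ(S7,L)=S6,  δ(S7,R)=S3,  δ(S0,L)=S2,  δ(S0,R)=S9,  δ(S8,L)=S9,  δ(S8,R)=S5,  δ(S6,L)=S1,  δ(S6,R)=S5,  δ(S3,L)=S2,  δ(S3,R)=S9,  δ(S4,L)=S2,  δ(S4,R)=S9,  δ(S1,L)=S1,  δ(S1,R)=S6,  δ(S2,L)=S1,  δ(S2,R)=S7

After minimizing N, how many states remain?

6

States {S0} cannot be reached from the start state, so discard them.
P0 = {S1,S2,S3,S4,S5,S6,S7,S9} | {S8}.
On input R, block {S1,S2,S3,S4,S5,S6,S7,S9} splits into {S1,S2,S3,S4,S5,S6,S7} and {S9}.
On input R, block {S1,S2,S3,S4,S5,S6,S7} splits into {S1,S2,S5,S6,S7} and {S3,S4}.
On input R, block {S1,S2,S5,S6,S7} splits into {S1,S2,S6} and {S5,S7}.
Refine {S1,S2,S6} on symbol R: members go to different blocks, giving {S2,S6} and {S1}.
Stable partition: {S2,S6} | {S8} | {S9} | {S3,S4} | {S5,S7} | {S1} — 6 equivalence classes.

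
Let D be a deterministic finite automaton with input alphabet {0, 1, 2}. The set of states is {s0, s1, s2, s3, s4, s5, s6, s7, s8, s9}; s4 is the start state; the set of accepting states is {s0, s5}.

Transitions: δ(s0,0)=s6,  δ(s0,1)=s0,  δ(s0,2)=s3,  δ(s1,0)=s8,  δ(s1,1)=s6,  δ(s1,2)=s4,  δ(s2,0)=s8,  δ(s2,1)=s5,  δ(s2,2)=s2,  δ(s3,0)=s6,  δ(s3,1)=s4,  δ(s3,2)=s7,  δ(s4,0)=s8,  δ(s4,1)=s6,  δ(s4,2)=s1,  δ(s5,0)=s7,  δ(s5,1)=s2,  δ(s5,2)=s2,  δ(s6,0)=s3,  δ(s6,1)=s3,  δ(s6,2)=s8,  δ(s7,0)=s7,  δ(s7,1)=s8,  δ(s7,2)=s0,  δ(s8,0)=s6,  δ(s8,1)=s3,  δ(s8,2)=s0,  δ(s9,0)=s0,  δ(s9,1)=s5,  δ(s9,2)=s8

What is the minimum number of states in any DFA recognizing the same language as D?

First remove the unreachable states {s2,s5,s9}; 7 states remain.
Start with accepting vs non-accepting: {s0} | {s1,s3,s4,s6,s7,s8}.
Split {s1,s3,s4,s6,s7,s8} by δ(·,2) → {s1,s3,s4,s6} and {s7,s8}.
On input 0, block {s1,s3,s4,s6} splits into {s1,s4} and {s3,s6}.
Split {s7,s8} by δ(·,0) → {s7} and {s8}.
Refine {s3,s6} on symbol 1: members go to different blocks, giving {s3} and {s6}.
Stable partition: {s0} | {s1,s4} | {s7} | {s3} | {s8} | {s6} — 6 equivalence classes.

6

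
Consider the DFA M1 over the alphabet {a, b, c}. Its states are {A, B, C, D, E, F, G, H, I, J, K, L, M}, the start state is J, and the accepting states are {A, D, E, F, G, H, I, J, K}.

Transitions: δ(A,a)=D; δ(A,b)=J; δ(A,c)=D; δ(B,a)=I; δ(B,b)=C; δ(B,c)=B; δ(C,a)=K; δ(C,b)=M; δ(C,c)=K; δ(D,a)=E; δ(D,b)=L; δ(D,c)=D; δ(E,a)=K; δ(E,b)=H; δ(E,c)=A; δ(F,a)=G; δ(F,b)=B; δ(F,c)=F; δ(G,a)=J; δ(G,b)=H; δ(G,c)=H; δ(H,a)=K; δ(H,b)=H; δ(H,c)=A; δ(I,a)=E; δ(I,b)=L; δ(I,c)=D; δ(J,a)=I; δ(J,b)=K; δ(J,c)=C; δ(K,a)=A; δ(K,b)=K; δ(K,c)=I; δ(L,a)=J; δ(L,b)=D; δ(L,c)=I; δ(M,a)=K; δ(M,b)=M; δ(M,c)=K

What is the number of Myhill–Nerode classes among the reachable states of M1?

7

States {B,F,G} cannot be reached from the start state, so discard them.
P0 = {A,D,E,H,I,J,K} | {C,L,M}.
On input b, block {A,D,E,H,I,J,K} splits into {A,E,H,J,K} and {D,I}.
Refine {A,E,H,J,K} on symbol a: members go to different blocks, giving {E,H,K} and {A,J}.
Split {E,H,K} by δ(·,a) → {E,H} and {K}.
On input a, block {C,L,M} splits into {C,M} and {L}.
On input b, block {A,J} splits into {A} and {J}.
No further refinement is possible. Final partition (7 blocks): {E,H} | {C,M} | {D,I} | {A} | {K} | {L} | {J}.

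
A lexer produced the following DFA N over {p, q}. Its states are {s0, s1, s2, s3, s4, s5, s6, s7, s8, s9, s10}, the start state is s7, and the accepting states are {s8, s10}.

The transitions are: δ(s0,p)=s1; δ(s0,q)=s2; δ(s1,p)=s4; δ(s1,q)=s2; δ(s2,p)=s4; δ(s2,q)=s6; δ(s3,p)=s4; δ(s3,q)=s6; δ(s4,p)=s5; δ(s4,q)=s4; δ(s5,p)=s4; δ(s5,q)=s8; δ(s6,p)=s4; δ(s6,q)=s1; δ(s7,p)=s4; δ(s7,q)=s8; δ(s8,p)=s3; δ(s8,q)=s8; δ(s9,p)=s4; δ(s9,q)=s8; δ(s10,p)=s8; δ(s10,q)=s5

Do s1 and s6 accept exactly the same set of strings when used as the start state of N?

Yes

States {s0,s9,s10} cannot be reached from the start state, so discard them.
Initial partition by acceptance: {s8} | {s1,s2,s3,s4,s5,s6,s7}.
On input q, block {s1,s2,s3,s4,s5,s6,s7} splits into {s1,s2,s3,s4,s6} and {s5,s7}.
Split {s1,s2,s3,s4,s6} by δ(·,p) → {s1,s2,s3,s6} and {s4}.
No further refinement is possible. Final partition (4 blocks): {s8} | {s1,s2,s3,s6} | {s5,s7} | {s4}.
s1 and s6 lie in the same block of the stable partition, so they are equivalent — no string distinguishes them.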